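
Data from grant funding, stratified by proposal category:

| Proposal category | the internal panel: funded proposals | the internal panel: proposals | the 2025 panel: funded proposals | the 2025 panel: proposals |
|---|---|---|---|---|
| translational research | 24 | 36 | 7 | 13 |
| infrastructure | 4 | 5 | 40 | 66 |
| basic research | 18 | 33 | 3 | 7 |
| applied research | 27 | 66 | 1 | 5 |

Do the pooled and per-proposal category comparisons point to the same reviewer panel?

Translational research: the internal panel 24/36 = 66.7%, the 2025 panel 7/13 = 53.8% → the internal panel
Infrastructure: the internal panel 4/5 = 80.0%, the 2025 panel 40/66 = 60.6% → the internal panel
Basic research: the internal panel 18/33 = 54.5%, the 2025 panel 3/7 = 42.9% → the internal panel
Applied research: the internal panel 27/66 = 40.9%, the 2025 panel 1/5 = 20.0% → the internal panel
Overall: the internal panel 73/140 = 52.1%, the 2025 panel 51/91 = 56.0% → the 2025 panel
The internal panel wins each proposal group but the 2025 panel wins overall — the comparison reverses. The internal panel's proposals skew toward applied research, which has a lower base rate.

No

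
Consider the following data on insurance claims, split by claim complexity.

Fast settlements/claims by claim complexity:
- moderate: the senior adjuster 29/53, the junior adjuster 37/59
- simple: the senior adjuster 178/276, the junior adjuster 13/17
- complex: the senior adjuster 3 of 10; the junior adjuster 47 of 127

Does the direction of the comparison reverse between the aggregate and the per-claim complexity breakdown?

Yes

Moderate: the senior adjuster 29/53 = 54.7%, the junior adjuster 37/59 = 62.7% → the junior adjuster
Simple: the senior adjuster 178/276 = 64.5%, the junior adjuster 13/17 = 76.5% → the junior adjuster
Complex: the senior adjuster 3/10 = 30.0%, the junior adjuster 47/127 = 37.0% → the junior adjuster
Overall: the senior adjuster 210/339 = 61.9%, the junior adjuster 97/203 = 47.8% → the senior adjuster
The junior adjuster wins each claim group but the senior adjuster wins overall — the comparison reverses. The junior adjuster's claims skew toward complex, which has a lower base rate.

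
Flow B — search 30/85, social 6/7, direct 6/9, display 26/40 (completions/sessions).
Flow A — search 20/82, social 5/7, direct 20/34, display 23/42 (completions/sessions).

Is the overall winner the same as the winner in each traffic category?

Yes

Search: Flow B 30/85 = 35.3%, Flow A 20/82 = 24.4% → Flow B
Social: Flow B 6/7 = 85.7%, Flow A 5/7 = 71.4% → Flow B
Direct: Flow B 6/9 = 66.7%, Flow A 20/34 = 58.8% → Flow B
Display: Flow B 26/40 = 65.0%, Flow A 23/42 = 54.8% → Flow B
Overall: Flow B 68/141 = 48.2%, Flow A 68/165 = 41.2% → Flow B
Flow B wins overall and in every traffic group — no reversal.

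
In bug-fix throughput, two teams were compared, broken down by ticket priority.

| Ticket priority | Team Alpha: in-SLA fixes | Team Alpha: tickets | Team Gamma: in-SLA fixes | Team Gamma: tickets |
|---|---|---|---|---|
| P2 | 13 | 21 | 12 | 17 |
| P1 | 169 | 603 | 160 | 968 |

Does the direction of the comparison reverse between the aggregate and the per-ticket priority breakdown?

No

P2: Team Alpha 13/21 = 61.9%, Team Gamma 12/17 = 70.6% → Team Gamma
P1: Team Alpha 169/603 = 28.0%, Team Gamma 160/968 = 16.5% → Team Alpha
Overall: Team Alpha 182/624 = 29.2%, Team Gamma 172/985 = 17.5% → Team Alpha
Neither sweeps: Team Alpha wins 1 of 2 groups, Team Gamma wins 1. Team Alpha wins overall but not every group — no Simpson reversal.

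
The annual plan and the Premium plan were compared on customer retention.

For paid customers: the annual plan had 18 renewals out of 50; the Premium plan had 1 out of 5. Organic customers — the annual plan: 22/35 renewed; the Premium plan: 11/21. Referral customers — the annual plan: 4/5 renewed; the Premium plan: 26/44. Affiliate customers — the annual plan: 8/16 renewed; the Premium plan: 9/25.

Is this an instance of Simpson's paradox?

Yes

Paid: the annual plan 18/50 = 36.0%, the Premium plan 1/5 = 20.0% → the annual plan
Organic: the annual plan 22/35 = 62.9%, the Premium plan 11/21 = 52.4% → the annual plan
Referral: the annual plan 4/5 = 80.0%, the Premium plan 26/44 = 59.1% → the annual plan
Affiliate: the annual plan 8/16 = 50.0%, the Premium plan 9/25 = 36.0% → the annual plan
Overall: the annual plan 52/106 = 49.1%, the Premium plan 47/95 = 49.5% → the Premium plan
The annual plan wins each signup group but the Premium plan wins overall — the comparison reverses. The annual plan's customers skew toward paid, which has a lower base rate.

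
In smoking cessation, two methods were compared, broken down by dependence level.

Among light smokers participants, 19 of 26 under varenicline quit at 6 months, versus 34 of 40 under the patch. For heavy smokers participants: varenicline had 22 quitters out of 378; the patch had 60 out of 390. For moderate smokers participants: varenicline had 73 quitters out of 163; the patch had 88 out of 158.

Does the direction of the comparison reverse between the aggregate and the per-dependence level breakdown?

Light smokers: varenicline 19/26 = 73.1%, the patch 34/40 = 85.0% → the patch
Heavy smokers: varenicline 22/378 = 5.8%, the patch 60/390 = 15.4% → the patch
Moderate smokers: varenicline 73/163 = 44.8%, the patch 88/158 = 55.7% → the patch
Overall: varenicline 114/567 = 20.1%, the patch 182/588 = 31.0% → the patch
The patch wins overall and in every dependence group — no reversal.

No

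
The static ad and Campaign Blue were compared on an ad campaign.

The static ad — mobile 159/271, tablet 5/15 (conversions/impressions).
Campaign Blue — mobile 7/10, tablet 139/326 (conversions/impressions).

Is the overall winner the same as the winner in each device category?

No

Mobile: the static ad 159/271 = 58.7%, Campaign Blue 7/10 = 70.0% → Campaign Blue
Tablet: the static ad 5/15 = 33.3%, Campaign Blue 139/326 = 42.6% → Campaign Blue
Overall: the static ad 164/286 = 57.3%, Campaign Blue 146/336 = 43.5% → the static ad
Campaign Blue wins each device group but the static ad wins overall — the comparison reverses. Campaign Blue's impressions skew toward tablet, which has a lower base rate.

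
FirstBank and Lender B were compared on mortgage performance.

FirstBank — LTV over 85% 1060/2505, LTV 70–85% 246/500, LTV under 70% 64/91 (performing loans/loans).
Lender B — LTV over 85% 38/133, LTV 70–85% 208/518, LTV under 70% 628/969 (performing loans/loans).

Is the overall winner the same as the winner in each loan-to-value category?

No

LTV over 85%: FirstBank 1060/2505 = 42.3%, Lender B 38/133 = 28.6% → FirstBank
LTV 70–85%: FirstBank 246/500 = 49.2%, Lender B 208/518 = 40.2% → FirstBank
LTV under 70%: FirstBank 64/91 = 70.3%, Lender B 628/969 = 64.8% → FirstBank
Overall: FirstBank 1370/3096 = 44.3%, Lender B 874/1620 = 54.0% → Lender B
FirstBank wins each loan-to-value group but Lender B wins overall — the comparison reverses. FirstBank's loans skew toward LTV over 85%, which has a lower base rate.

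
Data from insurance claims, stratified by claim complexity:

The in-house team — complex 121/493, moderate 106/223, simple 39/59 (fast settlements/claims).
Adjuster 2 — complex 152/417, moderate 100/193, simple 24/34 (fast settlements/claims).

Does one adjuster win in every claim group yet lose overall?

No

Complex: the in-house team 121/493 = 24.5%, Adjuster 2 152/417 = 36.5% → Adjuster 2
Moderate: the in-house team 106/223 = 47.5%, Adjuster 2 100/193 = 51.8% → Adjuster 2
Simple: the in-house team 39/59 = 66.1%, Adjuster 2 24/34 = 70.6% → Adjuster 2
Overall: the in-house team 266/775 = 34.3%, Adjuster 2 276/644 = 42.9% → Adjuster 2
Adjuster 2 wins overall and in every claim group — no reversal.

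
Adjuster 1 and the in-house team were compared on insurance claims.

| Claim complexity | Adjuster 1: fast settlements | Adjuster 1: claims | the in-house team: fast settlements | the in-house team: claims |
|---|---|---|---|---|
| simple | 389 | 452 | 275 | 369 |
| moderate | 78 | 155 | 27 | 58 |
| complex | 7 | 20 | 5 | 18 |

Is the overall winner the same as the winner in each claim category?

Yes

Simple: Adjuster 1 389/452 = 86.1%, the in-house team 275/369 = 74.5% → Adjuster 1
Moderate: Adjuster 1 78/155 = 50.3%, the in-house team 27/58 = 46.6% → Adjuster 1
Complex: Adjuster 1 7/20 = 35.0%, the in-house team 5/18 = 27.8% → Adjuster 1
Overall: Adjuster 1 474/627 = 75.6%, the in-house team 307/445 = 69.0% → Adjuster 1
Adjuster 1 wins overall and in every claim group — no reversal.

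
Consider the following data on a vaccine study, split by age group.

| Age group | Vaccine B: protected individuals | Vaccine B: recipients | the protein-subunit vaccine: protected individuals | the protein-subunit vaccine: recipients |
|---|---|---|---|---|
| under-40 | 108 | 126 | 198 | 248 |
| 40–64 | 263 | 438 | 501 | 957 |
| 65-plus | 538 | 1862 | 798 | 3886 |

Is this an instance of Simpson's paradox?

No

Under-40: Vaccine B 108/126 = 85.7%, the protein-subunit vaccine 198/248 = 79.8% → Vaccine B
40–64: Vaccine B 263/438 = 60.0%, the protein-subunit vaccine 501/957 = 52.4% → Vaccine B
65-plus: Vaccine B 538/1862 = 28.9%, the protein-subunit vaccine 798/3886 = 20.5% → Vaccine B
Overall: Vaccine B 909/2426 = 37.5%, the protein-subunit vaccine 1497/5091 = 29.4% → Vaccine B
Vaccine B wins overall and in every age group — no reversal.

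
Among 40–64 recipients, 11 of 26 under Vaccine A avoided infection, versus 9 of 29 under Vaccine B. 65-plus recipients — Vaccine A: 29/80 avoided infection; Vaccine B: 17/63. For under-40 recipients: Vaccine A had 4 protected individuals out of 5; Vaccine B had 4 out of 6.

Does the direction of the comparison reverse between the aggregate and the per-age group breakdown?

40–64: Vaccine A 11/26 = 42.3%, Vaccine B 9/29 = 31.0% → Vaccine A
65-plus: Vaccine A 29/80 = 36.2%, Vaccine B 17/63 = 27.0% → Vaccine A
Under-40: Vaccine A 4/5 = 80.0%, Vaccine B 4/6 = 66.7% → Vaccine A
Overall: Vaccine A 44/111 = 39.6%, Vaccine B 30/98 = 30.6% → Vaccine A
Vaccine A wins overall and in every age group — no reversal.

No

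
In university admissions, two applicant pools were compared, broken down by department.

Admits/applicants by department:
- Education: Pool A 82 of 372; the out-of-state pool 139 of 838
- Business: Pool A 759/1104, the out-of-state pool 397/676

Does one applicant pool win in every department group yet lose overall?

Education: Pool A 82/372 = 22.0%, the out-of-state pool 139/838 = 16.6% → Pool A
Business: Pool A 759/1104 = 68.8%, the out-of-state pool 397/676 = 58.7% → Pool A
Overall: Pool A 841/1476 = 57.0%, the out-of-state pool 536/1514 = 35.4% → Pool A
Pool A wins overall and in every department group — no reversal.

No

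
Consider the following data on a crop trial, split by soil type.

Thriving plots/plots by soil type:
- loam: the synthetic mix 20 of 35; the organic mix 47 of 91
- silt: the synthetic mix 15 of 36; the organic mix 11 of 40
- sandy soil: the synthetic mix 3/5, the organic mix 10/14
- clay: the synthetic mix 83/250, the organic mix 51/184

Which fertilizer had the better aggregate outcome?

the synthetic mix

Loam: the synthetic mix 20/35 = 57.1%, the organic mix 47/91 = 51.6% → the synthetic mix
Silt: the synthetic mix 15/36 = 41.7%, the organic mix 11/40 = 27.5% → the synthetic mix
Sandy soil: the synthetic mix 3/5 = 60.0%, the organic mix 10/14 = 71.4% → the organic mix
Clay: the synthetic mix 83/250 = 33.2%, the organic mix 51/184 = 27.7% → the synthetic mix
Overall: the synthetic mix 121/326 = 37.1%, the organic mix 119/329 = 36.2% → the synthetic mix
(Neither sweeps every soil group, but the synthetic mix has the higher pooled rate.)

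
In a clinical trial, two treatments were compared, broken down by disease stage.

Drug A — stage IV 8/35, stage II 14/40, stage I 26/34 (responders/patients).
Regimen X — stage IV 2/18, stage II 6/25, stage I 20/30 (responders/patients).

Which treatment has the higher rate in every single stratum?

Stage IV: Drug A 8/35 = 22.9%, Regimen X 2/18 = 11.1% → Drug A
Stage II: Drug A 14/40 = 35.0%, Regimen X 6/25 = 24.0% → Drug A
Stage I: Drug A 26/34 = 76.5%, Regimen X 20/30 = 66.7% → Drug A
Drug A has the higher rate in all 3 groups.

Drug A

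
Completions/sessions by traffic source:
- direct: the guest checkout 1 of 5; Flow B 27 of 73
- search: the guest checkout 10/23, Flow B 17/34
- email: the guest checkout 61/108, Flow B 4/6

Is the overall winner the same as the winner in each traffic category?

No

Direct: the guest checkout 1/5 = 20.0%, Flow B 27/73 = 37.0% → Flow B
Search: the guest checkout 10/23 = 43.5%, Flow B 17/34 = 50.0% → Flow B
Email: the guest checkout 61/108 = 56.5%, Flow B 4/6 = 66.7% → Flow B
Overall: the guest checkout 72/136 = 52.9%, Flow B 48/113 = 42.5% → the guest checkout
Flow B wins each traffic group but the guest checkout wins overall — the comparison reverses. Flow B's sessions skew toward direct, which has a lower base rate.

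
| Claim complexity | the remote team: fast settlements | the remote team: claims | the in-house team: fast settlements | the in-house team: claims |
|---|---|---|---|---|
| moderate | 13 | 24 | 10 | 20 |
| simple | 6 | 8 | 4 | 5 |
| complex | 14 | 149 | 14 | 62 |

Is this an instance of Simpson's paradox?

No

Moderate: the remote team 13/24 = 54.2%, the in-house team 10/20 = 50.0% → the remote team
Simple: the remote team 6/8 = 75.0%, the in-house team 4/5 = 80.0% → the in-house team
Complex: the remote team 14/149 = 9.4%, the in-house team 14/62 = 22.6% → the in-house team
Overall: the remote team 33/181 = 18.2%, the in-house team 28/87 = 32.2% → the in-house team
Neither sweeps: the remote team wins 1 of 3 groups, the in-house team wins 2. The in-house team wins overall but not every group — no Simpson reversal.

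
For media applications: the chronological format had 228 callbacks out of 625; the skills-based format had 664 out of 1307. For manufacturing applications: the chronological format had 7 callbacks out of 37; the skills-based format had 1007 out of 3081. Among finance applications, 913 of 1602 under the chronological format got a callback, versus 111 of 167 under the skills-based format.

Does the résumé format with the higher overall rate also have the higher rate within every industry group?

No

Media: the chronological format 228/625 = 36.5%, the skills-based format 664/1307 = 50.8% → the skills-based format
Manufacturing: the chronological format 7/37 = 18.9%, the skills-based format 1007/3081 = 32.7% → the skills-based format
Finance: the chronological format 913/1602 = 57.0%, the skills-based format 111/167 = 66.5% → the skills-based format
Overall: the chronological format 1148/2264 = 50.7%, the skills-based format 1782/4555 = 39.1% → the chronological format
The skills-based format wins each industry group but the chronological format wins overall — the comparison reverses. The skills-based format's applications skew toward manufacturing, which has a lower base rate.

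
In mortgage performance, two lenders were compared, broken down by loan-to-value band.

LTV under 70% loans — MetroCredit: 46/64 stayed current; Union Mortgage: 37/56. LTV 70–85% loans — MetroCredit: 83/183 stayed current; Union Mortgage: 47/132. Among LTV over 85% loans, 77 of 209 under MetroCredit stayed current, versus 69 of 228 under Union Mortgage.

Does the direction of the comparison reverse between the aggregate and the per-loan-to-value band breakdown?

No

LTV under 70%: MetroCredit 46/64 = 71.9%, Union Mortgage 37/56 = 66.1% → MetroCredit
LTV 70–85%: MetroCredit 83/183 = 45.4%, Union Mortgage 47/132 = 35.6% → MetroCredit
LTV over 85%: MetroCredit 77/209 = 36.8%, Union Mortgage 69/228 = 30.3% → MetroCredit
Overall: MetroCredit 206/456 = 45.2%, Union Mortgage 153/416 = 36.8% → MetroCredit
MetroCredit wins overall and in every loan-to-value group — no reversal.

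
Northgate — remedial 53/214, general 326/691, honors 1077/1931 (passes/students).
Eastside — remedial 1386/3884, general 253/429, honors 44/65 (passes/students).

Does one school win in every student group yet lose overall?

Remedial: Northgate 53/214 = 24.8%, Eastside 1386/3884 = 35.7% → Eastside
General: Northgate 326/691 = 47.2%, Eastside 253/429 = 59.0% → Eastside
Honors: Northgate 1077/1931 = 55.8%, Eastside 44/65 = 67.7% → Eastside
Overall: Northgate 1456/2836 = 51.3%, Eastside 1683/4378 = 38.4% → Northgate
Eastside wins each student group but Northgate wins overall — the comparison reverses. Eastside's students skew toward remedial, which has a lower base rate.

Yes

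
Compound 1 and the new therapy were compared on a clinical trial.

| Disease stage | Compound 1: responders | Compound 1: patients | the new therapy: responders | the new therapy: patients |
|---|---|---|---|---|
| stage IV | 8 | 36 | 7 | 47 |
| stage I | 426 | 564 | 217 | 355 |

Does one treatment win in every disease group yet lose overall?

Stage IV: Compound 1 8/36 = 22.2%, the new therapy 7/47 = 14.9% → Compound 1
Stage I: Compound 1 426/564 = 75.5%, the new therapy 217/355 = 61.1% → Compound 1
Overall: Compound 1 434/600 = 72.3%, the new therapy 224/402 = 55.7% → Compound 1
Compound 1 wins overall and in every disease group — no reversal.

No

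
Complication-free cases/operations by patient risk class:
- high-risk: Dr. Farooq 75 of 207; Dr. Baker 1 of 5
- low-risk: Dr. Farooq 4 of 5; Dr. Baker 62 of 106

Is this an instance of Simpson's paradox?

Yes

High-risk: Dr. Farooq 75/207 = 36.2%, Dr. Baker 1/5 = 20.0% → Dr. Farooq
Low-risk: Dr. Farooq 4/5 = 80.0%, Dr. Baker 62/106 = 58.5% → Dr. Farooq
Overall: Dr. Farooq 79/212 = 37.3%, Dr. Baker 63/111 = 56.8% → Dr. Baker
Dr. Farooq wins each patient risk group but Dr. Baker wins overall — the comparison reverses. Dr. Farooq's operations skew toward high-risk, which has a lower base rate.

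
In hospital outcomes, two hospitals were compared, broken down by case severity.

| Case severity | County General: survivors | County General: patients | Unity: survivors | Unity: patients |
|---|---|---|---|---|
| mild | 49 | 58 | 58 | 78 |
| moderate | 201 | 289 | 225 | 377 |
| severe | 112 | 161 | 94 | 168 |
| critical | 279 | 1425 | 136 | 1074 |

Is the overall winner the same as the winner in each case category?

Mild: County General 49/58 = 84.5%, Unity 58/78 = 74.4% → County General
Moderate: County General 201/289 = 69.6%, Unity 225/377 = 59.7% → County General
Severe: County General 112/161 = 69.6%, Unity 94/168 = 56.0% → County General
Critical: County General 279/1425 = 19.6%, Unity 136/1074 = 12.7% → County General
Overall: County General 641/1933 = 33.2%, Unity 513/1697 = 30.2% → County General
County General wins overall and in every case group — no reversal.

Yes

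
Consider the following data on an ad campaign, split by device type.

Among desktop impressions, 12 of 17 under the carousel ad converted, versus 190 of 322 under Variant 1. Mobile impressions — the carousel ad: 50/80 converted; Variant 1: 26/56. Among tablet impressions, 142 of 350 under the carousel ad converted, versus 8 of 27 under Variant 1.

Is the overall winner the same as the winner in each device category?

Desktop: the carousel ad 12/17 = 70.6%, Variant 1 190/322 = 59.0% → the carousel ad
Mobile: the carousel ad 50/80 = 62.5%, Variant 1 26/56 = 46.4% → the carousel ad
Tablet: the carousel ad 142/350 = 40.6%, Variant 1 8/27 = 29.6% → the carousel ad
Overall: the carousel ad 204/447 = 45.6%, Variant 1 224/405 = 55.3% → Variant 1
The carousel ad wins each device group but Variant 1 wins overall — the comparison reverses. The carousel ad's impressions skew toward tablet, which has a lower base rate.

No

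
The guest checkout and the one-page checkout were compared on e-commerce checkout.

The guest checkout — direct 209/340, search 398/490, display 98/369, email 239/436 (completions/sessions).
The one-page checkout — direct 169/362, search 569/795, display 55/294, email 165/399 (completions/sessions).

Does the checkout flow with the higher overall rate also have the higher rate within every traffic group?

Yes

Direct: the guest checkout 209/340 = 61.5%, the one-page checkout 169/362 = 46.7% → the guest checkout
Search: the guest checkout 398/490 = 81.2%, the one-page checkout 569/795 = 71.6% → the guest checkout
Display: the guest checkout 98/369 = 26.6%, the one-page checkout 55/294 = 18.7% → the guest checkout
Email: the guest checkout 239/436 = 54.8%, the one-page checkout 165/399 = 41.4% → the guest checkout
Overall: the guest checkout 944/1635 = 57.7%, the one-page checkout 958/1850 = 51.8% → the guest checkout
The guest checkout wins overall and in every traffic group — no reversal.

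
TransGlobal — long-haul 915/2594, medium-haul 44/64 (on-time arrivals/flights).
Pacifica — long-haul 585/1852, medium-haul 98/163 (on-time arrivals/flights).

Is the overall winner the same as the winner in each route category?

Yes

Long-haul: TransGlobal 915/2594 = 35.3%, Pacifica 585/1852 = 31.6% → TransGlobal
Medium-haul: TransGlobal 44/64 = 68.8%, Pacifica 98/163 = 60.1% → TransGlobal
Overall: TransGlobal 959/2658 = 36.1%, Pacifica 683/2015 = 33.9% → TransGlobal
TransGlobal wins overall and in every route group — no reversal.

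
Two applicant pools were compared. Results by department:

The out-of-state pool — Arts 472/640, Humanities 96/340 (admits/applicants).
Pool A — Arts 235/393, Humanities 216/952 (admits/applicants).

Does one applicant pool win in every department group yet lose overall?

Arts: the out-of-state pool 472/640 = 73.8%, Pool A 235/393 = 59.8% → the out-of-state pool
Humanities: the out-of-state pool 96/340 = 28.2%, Pool A 216/952 = 22.7% → the out-of-state pool
Overall: the out-of-state pool 568/980 = 58.0%, Pool A 451/1345 = 33.5% → the out-of-state pool
The out-of-state pool wins overall and in every department group — no reversal.

No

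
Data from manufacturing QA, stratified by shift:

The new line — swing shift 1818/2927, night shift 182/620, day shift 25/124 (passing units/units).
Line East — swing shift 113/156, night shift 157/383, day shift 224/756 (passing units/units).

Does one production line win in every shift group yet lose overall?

Yes

Swing shift: the new line 1818/2927 = 62.1%, Line East 113/156 = 72.4% → Line East
Night shift: the new line 182/620 = 29.4%, Line East 157/383 = 41.0% → Line East
Day shift: the new line 25/124 = 20.2%, Line East 224/756 = 29.6% → Line East
Overall: the new line 2025/3671 = 55.2%, Line East 494/1295 = 38.1% → the new line
Line East wins each shift group but the new line wins overall — the comparison reverses. Line East's units skew toward day shift, which has a lower base rate.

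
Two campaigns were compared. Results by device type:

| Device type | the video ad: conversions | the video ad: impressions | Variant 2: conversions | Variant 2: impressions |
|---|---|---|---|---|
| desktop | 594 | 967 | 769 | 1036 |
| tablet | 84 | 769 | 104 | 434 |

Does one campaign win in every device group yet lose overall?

Desktop: the video ad 594/967 = 61.4%, Variant 2 769/1036 = 74.2% → Variant 2
Tablet: the video ad 84/769 = 10.9%, Variant 2 104/434 = 24.0% → Variant 2
Overall: the video ad 678/1736 = 39.1%, Variant 2 873/1470 = 59.4% → Variant 2
Variant 2 wins overall and in every device group — no reversal.

No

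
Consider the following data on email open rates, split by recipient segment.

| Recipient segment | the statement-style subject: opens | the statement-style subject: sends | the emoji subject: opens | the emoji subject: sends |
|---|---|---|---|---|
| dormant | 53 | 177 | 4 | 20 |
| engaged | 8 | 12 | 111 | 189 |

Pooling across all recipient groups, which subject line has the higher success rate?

the emoji subject

Dormant: the statement-style subject 53/177 = 29.9%, the emoji subject 4/20 = 20.0% → the statement-style subject
Engaged: the statement-style subject 8/12 = 66.7%, the emoji subject 111/189 = 58.7% → the statement-style subject
Overall: the statement-style subject 61/189 = 32.3%, the emoji subject 115/209 = 55.0% → the emoji subject
(The statement-style subject wins every recipient group but the emoji subject wins overall — the statement-style subject's sends skew toward the low-rate dormant group.)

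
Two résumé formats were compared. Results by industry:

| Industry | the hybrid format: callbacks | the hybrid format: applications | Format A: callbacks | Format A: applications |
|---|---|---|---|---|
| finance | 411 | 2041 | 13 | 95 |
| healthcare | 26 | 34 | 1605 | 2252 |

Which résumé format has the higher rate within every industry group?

the hybrid format

Finance: the hybrid format 411/2041 = 20.1%, Format A 13/95 = 13.7% → the hybrid format
Healthcare: the hybrid format 26/34 = 76.5%, Format A 1605/2252 = 71.3% → the hybrid format
The hybrid format has the higher rate in both groups.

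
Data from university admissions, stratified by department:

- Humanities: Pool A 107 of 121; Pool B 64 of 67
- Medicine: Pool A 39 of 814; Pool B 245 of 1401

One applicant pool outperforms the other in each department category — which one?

Pool B

Humanities: Pool A 107/121 = 88.4%, Pool B 64/67 = 95.5% → Pool B
Medicine: Pool A 39/814 = 4.8%, Pool B 245/1401 = 17.5% → Pool B
Pool B has the higher rate in both groups.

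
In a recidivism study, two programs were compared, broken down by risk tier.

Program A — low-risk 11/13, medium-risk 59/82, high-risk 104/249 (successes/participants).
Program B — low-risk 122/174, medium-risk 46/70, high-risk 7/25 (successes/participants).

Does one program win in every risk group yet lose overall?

Yes

Low-risk: Program A 11/13 = 84.6%, Program B 122/174 = 70.1% → Program A
Medium-risk: Program A 59/82 = 72.0%, Program B 46/70 = 65.7% → Program A
High-risk: Program A 104/249 = 41.8%, Program B 7/25 = 28.0% → Program A
Overall: Program A 174/344 = 50.6%, Program B 175/269 = 65.1% → Program B
Program A wins each risk group but Program B wins overall — the comparison reverses. Program A's participants skew toward high-risk, which has a lower base rate.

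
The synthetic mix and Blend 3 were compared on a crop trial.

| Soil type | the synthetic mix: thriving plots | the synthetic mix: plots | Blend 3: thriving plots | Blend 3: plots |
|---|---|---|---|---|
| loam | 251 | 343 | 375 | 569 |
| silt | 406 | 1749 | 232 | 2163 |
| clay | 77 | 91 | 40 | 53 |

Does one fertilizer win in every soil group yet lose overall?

Loam: the synthetic mix 251/343 = 73.2%, Blend 3 375/569 = 65.9% → the synthetic mix
Silt: the synthetic mix 406/1749 = 23.2%, Blend 3 232/2163 = 10.7% → the synthetic mix
Clay: the synthetic mix 77/91 = 84.6%, Blend 3 40/53 = 75.5% → the synthetic mix
Overall: the synthetic mix 734/2183 = 33.6%, Blend 3 647/2785 = 23.2% → the synthetic mix
The synthetic mix wins overall and in every soil group — no reversal.

No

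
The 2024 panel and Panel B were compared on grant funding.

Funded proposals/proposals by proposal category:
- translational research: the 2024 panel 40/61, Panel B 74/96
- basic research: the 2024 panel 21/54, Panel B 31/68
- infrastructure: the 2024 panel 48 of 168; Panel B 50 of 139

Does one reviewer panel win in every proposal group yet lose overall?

No

Translational research: the 2024 panel 40/61 = 65.6%, Panel B 74/96 = 77.1% → Panel B
Basic research: the 2024 panel 21/54 = 38.9%, Panel B 31/68 = 45.6% → Panel B
Infrastructure: the 2024 panel 48/168 = 28.6%, Panel B 50/139 = 36.0% → Panel B
Overall: the 2024 panel 109/283 = 38.5%, Panel B 155/303 = 51.2% → Panel B
Panel B wins overall and in every proposal group — no reversal.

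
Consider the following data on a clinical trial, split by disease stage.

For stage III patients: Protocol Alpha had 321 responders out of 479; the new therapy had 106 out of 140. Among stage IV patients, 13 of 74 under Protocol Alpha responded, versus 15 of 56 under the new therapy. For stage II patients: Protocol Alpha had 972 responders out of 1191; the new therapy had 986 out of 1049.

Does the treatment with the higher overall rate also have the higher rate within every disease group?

Yes

Stage III: Protocol Alpha 321/479 = 67.0%, the new therapy 106/140 = 75.7% → the new therapy
Stage IV: Protocol Alpha 13/74 = 17.6%, the new therapy 15/56 = 26.8% → the new therapy
Stage II: Protocol Alpha 972/1191 = 81.6%, the new therapy 986/1049 = 94.0% → the new therapy
Overall: Protocol Alpha 1306/1744 = 74.9%, the new therapy 1107/1245 = 88.9% → the new therapy
The new therapy wins overall and in every disease group — no reversal.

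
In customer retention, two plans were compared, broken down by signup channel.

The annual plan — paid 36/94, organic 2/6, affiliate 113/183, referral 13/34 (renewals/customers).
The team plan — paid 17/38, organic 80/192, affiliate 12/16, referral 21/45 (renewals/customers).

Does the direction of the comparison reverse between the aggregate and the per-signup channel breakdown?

Paid: the annual plan 36/94 = 38.3%, the team plan 17/38 = 44.7% → the team plan
Organic: the annual plan 2/6 = 33.3%, the team plan 80/192 = 41.7% → the team plan
Affiliate: the annual plan 113/183 = 61.7%, the team plan 12/16 = 75.0% → the team plan
Referral: the annual plan 13/34 = 38.2%, the team plan 21/45 = 46.7% → the team plan
Overall: the annual plan 164/317 = 51.7%, the team plan 130/291 = 44.7% → the annual plan
The team plan wins each signup group but the annual plan wins overall — the comparison reverses. The team plan's customers skew toward organic, which has a lower base rate.

Yes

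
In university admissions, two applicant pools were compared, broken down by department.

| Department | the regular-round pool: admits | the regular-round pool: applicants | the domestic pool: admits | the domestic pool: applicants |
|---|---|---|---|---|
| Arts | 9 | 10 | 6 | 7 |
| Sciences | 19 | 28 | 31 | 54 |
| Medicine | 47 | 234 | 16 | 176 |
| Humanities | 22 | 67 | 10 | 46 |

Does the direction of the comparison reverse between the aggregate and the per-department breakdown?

No

Arts: the regular-round pool 9/10 = 90.0%, the domestic pool 6/7 = 85.7% → the regular-round pool
Sciences: the regular-round pool 19/28 = 67.9%, the domestic pool 31/54 = 57.4% → the regular-round pool
Medicine: the regular-round pool 47/234 = 20.1%, the domestic pool 16/176 = 9.1% → the regular-round pool
Humanities: the regular-round pool 22/67 = 32.8%, the domestic pool 10/46 = 21.7% → the regular-round pool
Overall: the regular-round pool 97/339 = 28.6%, the domestic pool 63/283 = 22.3% → the regular-round pool
The regular-round pool wins overall and in every department group — no reversal.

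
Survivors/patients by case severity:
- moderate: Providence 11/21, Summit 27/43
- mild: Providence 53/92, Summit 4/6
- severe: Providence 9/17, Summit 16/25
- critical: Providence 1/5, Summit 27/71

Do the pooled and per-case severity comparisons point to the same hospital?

No

Moderate: Providence 11/21 = 52.4%, Summit 27/43 = 62.8% → Summit
Mild: Providence 53/92 = 57.6%, Summit 4/6 = 66.7% → Summit
Severe: Providence 9/17 = 52.9%, Summit 16/25 = 64.0% → Summit
Critical: Providence 1/5 = 20.0%, Summit 27/71 = 38.0% → Summit
Overall: Providence 74/135 = 54.8%, Summit 74/145 = 51.0% → Providence
Summit wins each case group but Providence wins overall — the comparison reverses. Summit's patients skew toward critical, which has a lower base rate.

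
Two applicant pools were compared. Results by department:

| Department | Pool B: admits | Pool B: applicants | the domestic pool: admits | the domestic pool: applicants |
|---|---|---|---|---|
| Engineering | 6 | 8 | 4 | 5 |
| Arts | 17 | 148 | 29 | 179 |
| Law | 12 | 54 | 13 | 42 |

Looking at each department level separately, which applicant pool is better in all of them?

the domestic pool

Engineering: Pool B 6/8 = 75.0%, the domestic pool 4/5 = 80.0% → the domestic pool
Arts: Pool B 17/148 = 11.5%, the domestic pool 29/179 = 16.2% → the domestic pool
Law: Pool B 12/54 = 22.2%, the domestic pool 13/42 = 31.0% → the domestic pool
The domestic pool has the higher rate in all 3 groups.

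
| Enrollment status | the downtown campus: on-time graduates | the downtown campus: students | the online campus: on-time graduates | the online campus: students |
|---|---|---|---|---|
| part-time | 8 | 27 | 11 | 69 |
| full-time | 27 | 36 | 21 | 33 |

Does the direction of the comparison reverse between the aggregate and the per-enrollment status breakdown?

No

Part-time: the downtown campus 8/27 = 29.6%, the online campus 11/69 = 15.9% → the downtown campus
Full-time: the downtown campus 27/36 = 75.0%, the online campus 21/33 = 63.6% → the downtown campus
Overall: the downtown campus 35/63 = 55.6%, the online campus 32/102 = 31.4% → the downtown campus
The downtown campus wins overall and in every enrollment group — no reversal.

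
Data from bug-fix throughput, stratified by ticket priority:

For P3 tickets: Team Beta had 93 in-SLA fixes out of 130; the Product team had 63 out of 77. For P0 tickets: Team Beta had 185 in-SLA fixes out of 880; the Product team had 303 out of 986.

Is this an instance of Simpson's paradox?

P3: Team Beta 93/130 = 71.5%, the Product team 63/77 = 81.8% → the Product team
P0: Team Beta 185/880 = 21.0%, the Product team 303/986 = 30.7% → the Product team
Overall: Team Beta 278/1010 = 27.5%, the Product team 366/1063 = 34.4% → the Product team
The Product team wins overall and in every ticket group — no reversal.

No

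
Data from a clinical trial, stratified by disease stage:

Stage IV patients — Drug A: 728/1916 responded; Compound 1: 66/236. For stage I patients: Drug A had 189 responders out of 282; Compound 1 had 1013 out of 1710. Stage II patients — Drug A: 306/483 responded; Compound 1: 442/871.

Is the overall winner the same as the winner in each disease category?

No

Stage IV: Drug A 728/1916 = 38.0%, Compound 1 66/236 = 28.0% → Drug A
Stage I: Drug A 189/282 = 67.0%, Compound 1 1013/1710 = 59.2% → Drug A
Stage II: Drug A 306/483 = 63.4%, Compound 1 442/871 = 50.7% → Drug A
Overall: Drug A 1223/2681 = 45.6%, Compound 1 1521/2817 = 54.0% → Compound 1
Drug A wins each disease group but Compound 1 wins overall — the comparison reverses. Drug A's patients skew toward stage IV, which has a lower base rate.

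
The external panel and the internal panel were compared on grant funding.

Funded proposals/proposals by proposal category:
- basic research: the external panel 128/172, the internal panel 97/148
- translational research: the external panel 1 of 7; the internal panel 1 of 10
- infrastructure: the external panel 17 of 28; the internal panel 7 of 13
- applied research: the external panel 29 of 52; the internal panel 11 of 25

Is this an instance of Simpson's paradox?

Basic research: the external panel 128/172 = 74.4%, the internal panel 97/148 = 65.5% → the external panel
Translational research: the external panel 1/7 = 14.3%, the internal panel 1/10 = 10.0% → the external panel
Infrastructure: the external panel 17/28 = 60.7%, the internal panel 7/13 = 53.8% → the external panel
Applied research: the external panel 29/52 = 55.8%, the internal panel 11/25 = 44.0% → the external panel
Overall: the external panel 175/259 = 67.6%, the internal panel 116/196 = 59.2% → the external panel
The external panel wins overall and in every proposal group — no reversal.

No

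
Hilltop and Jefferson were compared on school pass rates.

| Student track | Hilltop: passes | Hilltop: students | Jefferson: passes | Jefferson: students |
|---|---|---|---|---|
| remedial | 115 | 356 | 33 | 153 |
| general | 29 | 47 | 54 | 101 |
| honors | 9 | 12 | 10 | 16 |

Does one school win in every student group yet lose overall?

Remedial: Hilltop 115/356 = 32.3%, Jefferson 33/153 = 21.6% → Hilltop
General: Hilltop 29/47 = 61.7%, Jefferson 54/101 = 53.5% → Hilltop
Honors: Hilltop 9/12 = 75.0%, Jefferson 10/16 = 62.5% → Hilltop
Overall: Hilltop 153/415 = 36.9%, Jefferson 97/270 = 35.9% → Hilltop
Hilltop wins overall and in every student group — no reversal.

No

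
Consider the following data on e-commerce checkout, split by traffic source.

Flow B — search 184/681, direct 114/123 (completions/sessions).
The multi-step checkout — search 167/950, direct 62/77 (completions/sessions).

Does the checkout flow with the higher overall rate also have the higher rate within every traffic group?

Search: Flow B 184/681 = 27.0%, the multi-step checkout 167/950 = 17.6% → Flow B
Direct: Flow B 114/123 = 92.7%, the multi-step checkout 62/77 = 80.5% → Flow B
Overall: Flow B 298/804 = 37.1%, the multi-step checkout 229/1027 = 22.3% → Flow B
Flow B wins overall and in every traffic group — no reversal.

Yes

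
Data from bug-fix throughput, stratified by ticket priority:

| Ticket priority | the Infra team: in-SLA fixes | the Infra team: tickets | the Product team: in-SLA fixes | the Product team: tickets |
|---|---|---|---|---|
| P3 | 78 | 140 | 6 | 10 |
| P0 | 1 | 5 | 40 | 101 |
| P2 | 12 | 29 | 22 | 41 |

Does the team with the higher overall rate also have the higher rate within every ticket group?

No

P3: the Infra team 78/140 = 55.7%, the Product team 6/10 = 60.0% → the Product team
P0: the Infra team 1/5 = 20.0%, the Product team 40/101 = 39.6% → the Product team
P2: the Infra team 12/29 = 41.4%, the Product team 22/41 = 53.7% → the Product team
Overall: the Infra team 91/174 = 52.3%, the Product team 68/152 = 44.7% → the Infra team
The Product team wins each ticket group but the Infra team wins overall — the comparison reverses. The Product team's tickets skew toward P0, which has a lower base rate.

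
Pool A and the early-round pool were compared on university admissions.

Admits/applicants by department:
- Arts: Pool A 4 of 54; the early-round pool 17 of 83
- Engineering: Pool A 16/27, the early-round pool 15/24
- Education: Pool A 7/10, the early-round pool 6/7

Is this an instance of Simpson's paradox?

Arts: Pool A 4/54 = 7.4%, the early-round pool 17/83 = 20.5% → the early-round pool
Engineering: Pool A 16/27 = 59.3%, the early-round pool 15/24 = 62.5% → the early-round pool
Education: Pool A 7/10 = 70.0%, the early-round pool 6/7 = 85.7% → the early-round pool
Overall: Pool A 27/91 = 29.7%, the early-round pool 38/114 = 33.3% → the early-round pool
The early-round pool wins overall and in every department group — no reversal.

No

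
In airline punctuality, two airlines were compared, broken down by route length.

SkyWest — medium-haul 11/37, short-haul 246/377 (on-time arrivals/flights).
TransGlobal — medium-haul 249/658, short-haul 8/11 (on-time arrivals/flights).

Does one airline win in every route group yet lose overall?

Yes

Medium-haul: SkyWest 11/37 = 29.7%, TransGlobal 249/658 = 37.8% → TransGlobal
Short-haul: SkyWest 246/377 = 65.3%, TransGlobal 8/11 = 72.7% → TransGlobal
Overall: SkyWest 257/414 = 62.1%, TransGlobal 257/669 = 38.4% → SkyWest
TransGlobal wins each route group but SkyWest wins overall — the comparison reverses. TransGlobal's flights skew toward medium-haul, which has a lower base rate.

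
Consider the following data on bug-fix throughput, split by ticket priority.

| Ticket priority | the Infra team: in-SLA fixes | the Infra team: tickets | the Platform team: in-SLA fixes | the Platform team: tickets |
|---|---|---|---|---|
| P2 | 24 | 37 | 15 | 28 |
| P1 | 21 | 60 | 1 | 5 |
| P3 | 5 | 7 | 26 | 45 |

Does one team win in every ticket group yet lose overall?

Yes

P2: the Infra team 24/37 = 64.9%, the Platform team 15/28 = 53.6% → the Infra team
P1: the Infra team 21/60 = 35.0%, the Platform team 1/5 = 20.0% → the Infra team
P3: the Infra team 5/7 = 71.4%, the Platform team 26/45 = 57.8% → the Infra team
Overall: the Infra team 50/104 = 48.1%, the Platform team 42/78 = 53.8% → the Platform team
The Infra team wins each ticket group but the Platform team wins overall — the comparison reverses. The Infra team's tickets skew toward P1, which has a lower base rate.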